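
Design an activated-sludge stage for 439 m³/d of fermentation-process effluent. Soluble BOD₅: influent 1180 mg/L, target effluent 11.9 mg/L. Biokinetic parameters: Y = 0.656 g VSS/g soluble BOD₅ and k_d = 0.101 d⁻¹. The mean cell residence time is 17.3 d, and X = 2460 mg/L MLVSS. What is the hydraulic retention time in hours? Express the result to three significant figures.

From the SRT design equation V = Y Q (S₀−S) θ_c / [X (1 + k_d θ_c)] = 0.656 × 439 × (1180 − 11.9) × 17.3 / [2460 × (1 + 0.101 × 17.3)] = 5.82×10^6 / 6758 = 861.1 m³.
τ = V/Q = 861.1/439 = 1.962 d, or 47.08 h.

τ ≈ 47.1 h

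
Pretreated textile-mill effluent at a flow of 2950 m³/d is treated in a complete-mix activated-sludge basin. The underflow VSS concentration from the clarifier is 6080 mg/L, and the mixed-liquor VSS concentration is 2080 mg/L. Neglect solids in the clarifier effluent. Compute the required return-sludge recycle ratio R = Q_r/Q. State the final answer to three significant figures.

R = Q_r/Q = X/(X_r − X) = 2080 / (6080 − 2080) = 0.5200.

R ≈ 0.520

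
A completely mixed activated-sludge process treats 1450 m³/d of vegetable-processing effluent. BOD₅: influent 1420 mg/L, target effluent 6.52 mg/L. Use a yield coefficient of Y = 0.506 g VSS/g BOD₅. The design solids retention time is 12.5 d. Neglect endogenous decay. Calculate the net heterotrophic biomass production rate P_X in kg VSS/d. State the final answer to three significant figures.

P_X ≈ 1040 kg VSS/d

Since k_d ≈ 0, Y_obs = Y = 0.506 g VSS/g BOD₅.
Q·(S₀ − S) = 1450 × (1420 − 6.52) × 10⁻³ = 2050 kg/d removed.
So the net sludge growth is P_X = 0.5060 × 2050 = 1037 kg VSS/d.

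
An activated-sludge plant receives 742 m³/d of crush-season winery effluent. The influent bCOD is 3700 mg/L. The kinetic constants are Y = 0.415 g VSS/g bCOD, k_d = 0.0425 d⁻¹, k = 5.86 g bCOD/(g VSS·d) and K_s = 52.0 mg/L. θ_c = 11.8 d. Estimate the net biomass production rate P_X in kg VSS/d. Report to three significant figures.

P_X ≈ 758 kg VSS/d

For a completely mixed reactor with recycle the Lawrence–McCarty relation gives S = K_s·(1 + k_d·θ_c) / [θ_c·(Y·k − k_d) − 1] = 52.0 × (1 + 0.0425 × 11.8) / [11.8 × (0.415 × 5.86 − 0.0425) − 1] = 78.08 / 27.19 = 2.871 mg/L.
Y_obs = Y / (1 + k_d θ_c) = 0.415 / (1 + 0.0425 × 11.8) = 0.415 / 1.502 = 0.2764.
Mass of bCOD removed per day: Q(S₀ − S) = 742 × 3697 g/m³ = 2743 kg/d.
Biomass produced: P_X = Y_obs·Q·ΔS = 0.2764 × 2743 ≈ 758.2 kg VSS/d.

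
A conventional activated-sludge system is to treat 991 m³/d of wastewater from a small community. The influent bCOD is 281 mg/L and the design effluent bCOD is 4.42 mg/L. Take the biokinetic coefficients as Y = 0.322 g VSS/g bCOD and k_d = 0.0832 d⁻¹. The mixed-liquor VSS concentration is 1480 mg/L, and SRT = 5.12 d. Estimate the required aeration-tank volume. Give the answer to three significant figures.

V ≈ 214 m³

Steady-state biomass mass balance: V·X·(1 + k_d·θ_c) = Y·Q·(S₀ − S)·θ_c, so V = 0.322 × 991 × (281 − 4.42) × 5.12 / [1480 × (1 + 0.0832 × 5.12)] = 4.52×10^5 / 2110 = 214.1 m³.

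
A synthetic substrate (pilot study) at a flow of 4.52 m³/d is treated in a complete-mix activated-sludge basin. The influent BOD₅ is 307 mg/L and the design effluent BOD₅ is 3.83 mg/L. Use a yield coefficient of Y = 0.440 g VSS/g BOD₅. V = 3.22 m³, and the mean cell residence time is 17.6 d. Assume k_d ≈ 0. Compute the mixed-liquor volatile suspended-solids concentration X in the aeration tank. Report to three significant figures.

X ≈ 3300 mg/L

Without decay, X = Y Q (S₀−S) θ_c / V = 0.440 × 4.52 × (307 − 3.83) × 17.6 / 3.22 = 3296 mg/L.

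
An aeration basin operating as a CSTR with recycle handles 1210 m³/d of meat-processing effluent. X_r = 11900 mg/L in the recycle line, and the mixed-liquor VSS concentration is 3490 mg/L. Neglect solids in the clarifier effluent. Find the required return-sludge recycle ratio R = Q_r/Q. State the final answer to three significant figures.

R ≈ 0.415

Solids balance on the clarifier gives (1+R)X = R·X_r, so R = X/(X_r − X) = 3490 / (11900 − 3490) = 0.4150.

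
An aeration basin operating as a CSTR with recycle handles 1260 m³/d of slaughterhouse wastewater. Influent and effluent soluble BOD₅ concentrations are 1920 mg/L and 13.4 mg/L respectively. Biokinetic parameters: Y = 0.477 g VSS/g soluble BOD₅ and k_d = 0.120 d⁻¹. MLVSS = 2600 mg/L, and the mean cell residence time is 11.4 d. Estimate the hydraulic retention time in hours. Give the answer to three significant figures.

τ ≈ 40.4 h

From the SRT design equation V = Y Q (S₀−S) θ_c / [X (1 + k_d θ_c)] = 0.477 × 1260 × (1920 − 13.4) × 11.4 / [2600 × (1 + 0.120 × 11.4)] = 1.31×10^7 / 6157 = 2122 m³.
Hydraulic retention time τ = V/Q = 2122 / 1260 = 1.684 d = 40.41 h.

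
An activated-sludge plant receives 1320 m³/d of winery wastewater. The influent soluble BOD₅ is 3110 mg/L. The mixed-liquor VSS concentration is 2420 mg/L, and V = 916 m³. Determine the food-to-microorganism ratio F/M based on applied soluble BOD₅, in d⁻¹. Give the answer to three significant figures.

Food-to-microorganism ratio F/M = Q S₀ / (V X) = 1320 × 3110 / (916.0 × 2420) = 1.852 d⁻¹.

F/M ≈ 1.85 d⁻¹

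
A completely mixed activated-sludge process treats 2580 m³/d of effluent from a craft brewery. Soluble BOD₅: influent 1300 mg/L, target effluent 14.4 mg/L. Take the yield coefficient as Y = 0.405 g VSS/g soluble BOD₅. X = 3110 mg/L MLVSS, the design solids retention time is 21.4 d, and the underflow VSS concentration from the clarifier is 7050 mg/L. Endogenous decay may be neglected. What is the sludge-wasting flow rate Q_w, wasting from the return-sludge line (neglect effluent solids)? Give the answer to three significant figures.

Q_w ≈ 191 m³/d

With k_d = 0 the design equation reduces to V = Y Q (S₀−S) θ_c / X = 0.405 × 2580 × (1300 − 14.4) × 21.4 / 3110 = 9243 m³.
Q_w = (V·X)/(θ_c X_r) = 9243 × 3110 / (21.4 × 7050) = 190.5 m³/d.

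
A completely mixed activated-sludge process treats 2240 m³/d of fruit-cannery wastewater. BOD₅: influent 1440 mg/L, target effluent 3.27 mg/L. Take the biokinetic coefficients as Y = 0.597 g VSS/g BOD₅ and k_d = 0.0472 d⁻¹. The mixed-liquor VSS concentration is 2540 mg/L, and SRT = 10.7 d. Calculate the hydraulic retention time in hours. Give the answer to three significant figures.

τ ≈ 57.6 h

Steady-state biomass mass balance: V·X·(1 + k_d·θ_c) = Y·Q·(S₀ − S)·θ_c, so V = 0.597 × 2240 × (1440 − 3.27) × 10.7 / [2540 × (1 + 0.0472 × 10.7)] = 2.06×10^7 / 3823 = 5378 m³.
HRT = V/Q = 5378 m³ / 2240 m³·d⁻¹ = 2.401 d × 24 = 57.62 h.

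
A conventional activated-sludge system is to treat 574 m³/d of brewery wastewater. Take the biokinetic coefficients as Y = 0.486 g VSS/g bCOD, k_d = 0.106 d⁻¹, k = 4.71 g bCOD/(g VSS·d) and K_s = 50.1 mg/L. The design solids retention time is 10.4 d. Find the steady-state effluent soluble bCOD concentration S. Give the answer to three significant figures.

For a completely mixed reactor with recycle the Lawrence–McCarty relation gives S = K_s·(1 + k_d·θ_c) / [θ_c·(Y·k − k_d) − 1] = 50.1 × (1 + 0.106 × 10.4) / [10.4 × (0.486 × 4.71 − 0.106) − 1] = 105.3 / 21.70 = 4.853 mg/L.

S ≈ 4.85 mg/L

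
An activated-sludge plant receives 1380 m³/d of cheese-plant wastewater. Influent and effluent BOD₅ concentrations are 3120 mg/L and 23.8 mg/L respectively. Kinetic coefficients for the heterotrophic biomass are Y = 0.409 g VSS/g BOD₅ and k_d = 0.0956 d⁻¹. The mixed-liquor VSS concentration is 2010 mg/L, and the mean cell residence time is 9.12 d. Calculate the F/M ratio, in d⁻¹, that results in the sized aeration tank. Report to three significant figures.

F/M ≈ 0.506 d⁻¹

Rearranging the biomass balance for a CMAS with decay, V = Y·Q·ΔS·θ_c / [X·(1+k_d θ_c)] = 0.409 × 1380 × (3120 − 23.8) × 9.12 / [2010 × (1 + 0.0956 × 9.12)] = 1.59×10^7 / 3762 = 4236 m³.
F/M = applied load / biomass = Q·S₀/(V·X) = 1380 × 3120 / (4236 × 2010) = 0.5057 d⁻¹.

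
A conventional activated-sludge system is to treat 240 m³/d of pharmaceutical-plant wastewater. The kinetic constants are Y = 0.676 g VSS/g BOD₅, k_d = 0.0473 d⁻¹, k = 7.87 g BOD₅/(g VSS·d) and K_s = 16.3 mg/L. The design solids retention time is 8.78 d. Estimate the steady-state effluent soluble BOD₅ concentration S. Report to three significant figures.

S ≈ 0.509 mg/L

For a completely mixed reactor with recycle the Lawrence–McCarty relation gives S = K_s·(1 + k_d·θ_c) / [θ_c·(Y·k − k_d) − 1] = 16.3 × (1 + 0.0473 × 8.78) / [8.78 × (0.676 × 7.87 − 0.0473) − 1] = 23.07 / 45.30 = 0.5093 mg/L.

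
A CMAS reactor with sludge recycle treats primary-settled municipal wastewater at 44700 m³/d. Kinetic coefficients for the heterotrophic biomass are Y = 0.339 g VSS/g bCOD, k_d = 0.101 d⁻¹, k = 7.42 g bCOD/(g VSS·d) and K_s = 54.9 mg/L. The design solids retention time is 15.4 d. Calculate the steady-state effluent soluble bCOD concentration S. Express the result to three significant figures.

S ≈ 3.88 mg/L

Effluent substrate depends only on kinetics and SRT: S = K_s(1 + k_d θ_c) / [θ_c(Yk − k_d) − 1] = 54.9 × (1 + 0.101 × 15.4) / [15.4 × (0.339 × 7.42 − 0.101) − 1] = 140.3 / 36.18 = 3.877 mg/L.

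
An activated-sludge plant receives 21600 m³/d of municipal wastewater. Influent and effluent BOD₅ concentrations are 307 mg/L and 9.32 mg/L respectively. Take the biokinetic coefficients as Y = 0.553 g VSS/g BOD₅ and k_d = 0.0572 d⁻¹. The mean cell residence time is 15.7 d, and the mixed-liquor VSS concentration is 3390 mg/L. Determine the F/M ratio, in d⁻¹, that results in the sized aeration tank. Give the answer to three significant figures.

From the SRT design equation V = Y Q (S₀−S) θ_c / [X (1 + k_d θ_c)] = 0.553 × 21600 × (307 − 9.32) × 15.7 / [3390 × (1 + 0.0572 × 15.7)] = 5.58×10^7 / 6434 = 8676 m³.
F/M = applied load / biomass = Q·S₀/(V·X) = 21600 × 307 / (8676 × 3390) = 0.2255 d⁻¹.

F/M ≈ 0.225 d⁻¹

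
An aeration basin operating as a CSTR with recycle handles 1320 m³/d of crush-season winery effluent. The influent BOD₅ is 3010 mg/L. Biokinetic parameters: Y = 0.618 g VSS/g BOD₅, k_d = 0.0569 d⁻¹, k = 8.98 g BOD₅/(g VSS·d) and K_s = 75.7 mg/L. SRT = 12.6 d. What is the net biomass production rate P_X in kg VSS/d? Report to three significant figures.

From the Monod/SRT balance for a CMAS, S = K_s·(1+k_d θ_c)/[θ_c·(Y k − k_d) − 1] = 75.7 × (1 + 0.0569 × 12.6) / [12.6 × (0.618 × 8.98 − 0.0569) − 1] = 130.0 / 68.21 = 1.906 mg/L.
Correct the yield for decay: Y_obs = Y/(1 + k_d θ_c) = 0.618 / (1 + 0.0569 × 12.6) = 0.618 / 1.717 = 0.3599.
Substrate removed = Q·(S₀ − S) = 1320 m³/d × (3010 − 1.91) g/m³ = 3.97×10^6 g/d = 3971 kg/d.
P_X = Y_obs · Q(S₀ − S) = 0.3599 × 3971 = 1429 kg VSS/d.

P_X ≈ 1430 kg VSS/d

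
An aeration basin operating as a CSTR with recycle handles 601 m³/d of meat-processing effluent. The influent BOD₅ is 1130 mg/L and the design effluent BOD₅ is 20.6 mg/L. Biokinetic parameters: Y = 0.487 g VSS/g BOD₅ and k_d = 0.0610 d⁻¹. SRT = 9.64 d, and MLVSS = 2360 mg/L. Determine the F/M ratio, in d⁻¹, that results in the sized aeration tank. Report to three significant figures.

From the SRT design equation V = Y Q (S₀−S) θ_c / [X (1 + k_d θ_c)] = 0.487 × 601 × (1130 − 20.6) × 9.64 / [2360 × (1 + 0.0610 × 9.64)] = 3.13×10^6 / 3748 = 835.2 m³.
Food-to-microorganism ratio F/M = Q S₀ / (V X) = 601 × 1130 / (835.2 × 2360) = 0.3445 d⁻¹.

F/M ≈ 0.345 d⁻¹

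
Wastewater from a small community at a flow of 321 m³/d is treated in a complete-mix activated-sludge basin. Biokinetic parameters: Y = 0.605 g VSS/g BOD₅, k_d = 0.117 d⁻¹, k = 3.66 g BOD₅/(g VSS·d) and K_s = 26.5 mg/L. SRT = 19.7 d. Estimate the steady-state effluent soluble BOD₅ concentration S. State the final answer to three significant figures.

Effluent substrate depends only on kinetics and SRT: S = K_s(1 + k_d θ_c) / [θ_c(Yk − k_d) − 1] = 26.5 × (1 + 0.117 × 19.7) / [19.7 × (0.605 × 3.66 − 0.117) − 1] = 87.58 / 40.32 = 2.172 mg/L.

S ≈ 2.17 mg/L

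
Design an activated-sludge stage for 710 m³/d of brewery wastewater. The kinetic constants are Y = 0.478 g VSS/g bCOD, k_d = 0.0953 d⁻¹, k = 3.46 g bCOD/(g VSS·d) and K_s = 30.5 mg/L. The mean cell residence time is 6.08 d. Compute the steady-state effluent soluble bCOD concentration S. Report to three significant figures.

S ≈ 5.68 mg/L

For a completely mixed reactor with recycle the Lawrence–McCarty relation gives S = K_s·(1 + k_d·θ_c) / [θ_c·(Y·k − k_d) − 1] = 30.5 × (1 + 0.0953 × 6.08) / [6.08 × (0.478 × 3.46 − 0.0953) − 1] = 48.17 / 8.476 = 5.683 mg/L.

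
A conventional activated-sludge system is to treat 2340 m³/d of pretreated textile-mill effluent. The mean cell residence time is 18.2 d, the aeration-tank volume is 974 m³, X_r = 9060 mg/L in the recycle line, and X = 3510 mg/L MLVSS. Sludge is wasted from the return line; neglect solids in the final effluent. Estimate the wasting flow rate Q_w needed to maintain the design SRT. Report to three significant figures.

Q_w ≈ 20.7 m³/d

Q_w = (V·X)/(θ_c X_r) = 974.0 × 3510 / (18.2 × 9060) = 20.73 m³/d.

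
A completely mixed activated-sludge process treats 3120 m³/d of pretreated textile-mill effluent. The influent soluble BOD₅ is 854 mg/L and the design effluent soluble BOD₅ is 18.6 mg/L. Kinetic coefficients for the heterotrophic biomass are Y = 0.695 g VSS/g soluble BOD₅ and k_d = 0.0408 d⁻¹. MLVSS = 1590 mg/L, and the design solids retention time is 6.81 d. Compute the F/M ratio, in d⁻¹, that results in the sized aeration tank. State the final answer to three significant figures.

From the SRT design equation V = Y Q (S₀−S) θ_c / [X (1 + k_d θ_c)] = 0.695 × 3120 × (854 − 18.6) × 6.81 / [1590 × (1 + 0.0408 × 6.81)] = 1.23×10^7 / 2032 = 6072 m³.
F/M = Q·S₀ / (V·X) = 3120 × 854 / (6072 × 1590) = 0.2760 g soluble BOD₅·(g VSS·d)⁻¹.

F/M ≈ 0.276 d⁻¹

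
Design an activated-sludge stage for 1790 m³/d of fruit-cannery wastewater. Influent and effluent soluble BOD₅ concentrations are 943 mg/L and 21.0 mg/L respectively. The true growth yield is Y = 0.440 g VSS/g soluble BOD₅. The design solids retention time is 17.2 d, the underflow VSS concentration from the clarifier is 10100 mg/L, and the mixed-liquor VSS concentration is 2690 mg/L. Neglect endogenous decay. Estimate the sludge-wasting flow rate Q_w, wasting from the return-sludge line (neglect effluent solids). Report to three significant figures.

Q_w ≈ 71.9 m³/d

Biomass mass balance (decay neglected): V·X = Y·Q·(S₀ − S)·θ_c, so V = 0.440 × 1790 × (943 − 21.0) × 17.2 / 2690 = 4643 m³.
θ_c = V·X/(Q_w·X_r) when wasting from the recycle, so Q_w = V·X/(θ_c·X_r) = 4643 × 2690 / (17.2 × 10100) = 71.90 m³/d.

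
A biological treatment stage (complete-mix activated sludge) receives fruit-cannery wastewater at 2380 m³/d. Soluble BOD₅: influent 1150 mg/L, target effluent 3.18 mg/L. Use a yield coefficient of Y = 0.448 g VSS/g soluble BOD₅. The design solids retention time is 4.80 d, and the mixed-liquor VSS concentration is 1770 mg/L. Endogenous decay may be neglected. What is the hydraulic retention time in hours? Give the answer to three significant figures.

τ ≈ 33.4 h

Biomass mass balance (decay neglected): V·X = Y·Q·(S₀ − S)·θ_c, so V = 0.448 × 2380 × (1150 − 3.18) × 4.80 / 1770 = 3316 m³.
Hydraulic retention time τ = V/Q = 3316 / 2380 = 1.393 d = 33.44 h.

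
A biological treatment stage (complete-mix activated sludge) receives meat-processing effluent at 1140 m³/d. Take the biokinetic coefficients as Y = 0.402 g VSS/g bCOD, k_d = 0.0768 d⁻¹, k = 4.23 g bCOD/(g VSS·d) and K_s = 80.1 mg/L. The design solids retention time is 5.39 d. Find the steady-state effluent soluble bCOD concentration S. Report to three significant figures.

S ≈ 14.6 mg/L

Effluent substrate depends only on kinetics and SRT: S = K_s(1 + k_d θ_c) / [θ_c(Yk − k_d) − 1] = 80.1 × (1 + 0.0768 × 5.39) / [5.39 × (0.402 × 4.23 − 0.0768) − 1] = 113.3 / 7.752 = 14.61 mg/L.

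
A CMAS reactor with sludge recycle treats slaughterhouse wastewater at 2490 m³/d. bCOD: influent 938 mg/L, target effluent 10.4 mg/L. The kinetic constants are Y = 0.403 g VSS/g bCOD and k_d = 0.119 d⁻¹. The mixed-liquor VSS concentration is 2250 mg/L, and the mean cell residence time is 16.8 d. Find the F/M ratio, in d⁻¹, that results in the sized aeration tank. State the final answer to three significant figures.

F/M ≈ 0.448 d⁻¹

Steady-state biomass mass balance: V·X·(1 + k_d·θ_c) = Y·Q·(S₀ − S)·θ_c, so V = 0.403 × 2490 × (938 − 10.4) × 16.8 / [2250 × (1 + 0.119 × 16.8)] = 1.56×10^7 / 6748 = 2317 m³.
F/M = applied load / biomass = Q·S₀/(V·X) = 2490 × 938 / (2317 × 2250) = 0.4480 d⁻¹.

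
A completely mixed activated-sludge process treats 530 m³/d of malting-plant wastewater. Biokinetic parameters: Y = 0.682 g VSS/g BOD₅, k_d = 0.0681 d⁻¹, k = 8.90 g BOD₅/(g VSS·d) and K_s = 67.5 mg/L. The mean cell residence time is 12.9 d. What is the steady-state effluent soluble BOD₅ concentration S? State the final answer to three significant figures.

S ≈ 1.66 mg/L

From the Monod/SRT balance for a CMAS, S = K_s·(1+k_d θ_c)/[θ_c·(Y k − k_d) − 1] = 67.5 × (1 + 0.0681 × 12.9) / [12.9 × (0.682 × 8.90 − 0.0681) − 1] = 126.8 / 76.42 = 1.659 mg/L.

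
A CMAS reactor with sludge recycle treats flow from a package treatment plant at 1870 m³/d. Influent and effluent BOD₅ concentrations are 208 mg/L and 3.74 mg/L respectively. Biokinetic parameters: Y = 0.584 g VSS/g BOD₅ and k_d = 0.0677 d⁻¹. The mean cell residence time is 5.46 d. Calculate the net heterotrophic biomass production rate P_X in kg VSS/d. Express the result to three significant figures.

Y_obs = Y / (1 + k_d θ_c) = 0.584 / (1 + 0.0677 × 5.46) = 0.584 / 1.370 = 0.4264.
Mass of BOD₅ removed per day: Q(S₀ − S) = 1870 × 204.3 g/m³ = 382.0 kg/d.
Biomass produced: P_X = Y_obs·Q·ΔS = 0.4264 × 382.0 ≈ 162.9 kg VSS/d.

P_X ≈ 163 kg VSS/d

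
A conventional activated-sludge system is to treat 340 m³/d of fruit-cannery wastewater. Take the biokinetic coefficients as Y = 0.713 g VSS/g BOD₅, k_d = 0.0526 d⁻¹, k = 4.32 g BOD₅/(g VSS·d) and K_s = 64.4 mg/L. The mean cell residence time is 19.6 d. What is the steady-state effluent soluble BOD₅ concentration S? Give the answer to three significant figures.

S ≈ 2.24 mg/L

From the Monod/SRT balance for a CMAS, S = K_s·(1+k_d θ_c)/[θ_c·(Y k − k_d) − 1] = 64.4 × (1 + 0.0526 × 19.6) / [19.6 × (0.713 × 4.32 − 0.0526) − 1] = 130.8 / 58.34 = 2.242 mg/L.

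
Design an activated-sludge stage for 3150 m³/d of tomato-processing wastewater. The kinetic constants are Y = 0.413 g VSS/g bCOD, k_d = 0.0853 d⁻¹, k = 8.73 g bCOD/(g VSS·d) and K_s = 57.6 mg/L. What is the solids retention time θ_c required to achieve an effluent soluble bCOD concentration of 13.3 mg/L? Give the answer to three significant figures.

Specific growth rate at S = 13.3 mg/L: μ = YkS/(K_s+S) = 0.413·8.73·13.3/(57.6+13.3) = 0.6763 d⁻¹.
1/θ_c = 0.6763 − 0.0853 = 0.5910 d⁻¹, so θ_c = 1.692 d.

θ_c ≈ 1.69 d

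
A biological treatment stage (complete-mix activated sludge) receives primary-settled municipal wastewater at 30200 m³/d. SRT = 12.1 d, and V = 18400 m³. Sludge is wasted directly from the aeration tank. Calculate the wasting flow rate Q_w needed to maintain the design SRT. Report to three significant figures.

Wasting from the aeration tank: Q_w = V / θ_c = 18400 / 12.1 = 1521 m³/d.

Q_w ≈ 1520 m³/d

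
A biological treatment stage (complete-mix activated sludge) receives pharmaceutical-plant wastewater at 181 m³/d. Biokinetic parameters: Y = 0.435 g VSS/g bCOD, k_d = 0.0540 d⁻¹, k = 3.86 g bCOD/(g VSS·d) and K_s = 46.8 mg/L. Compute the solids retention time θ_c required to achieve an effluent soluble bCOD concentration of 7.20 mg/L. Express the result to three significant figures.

θ_c ≈ 5.89 d

From 1/θ_c = Y·k·S/(K_s + S) − k_d: Y·k·S/(K_s+S) = 0.435 × 3.86 × 7.20 / (46.8 + 7.20) = 0.2239 d⁻¹.
θ_c = 1/(μ − k_d) = 1/(0.2239 − 0.0540) = 1/0.1699 = 5.887 d.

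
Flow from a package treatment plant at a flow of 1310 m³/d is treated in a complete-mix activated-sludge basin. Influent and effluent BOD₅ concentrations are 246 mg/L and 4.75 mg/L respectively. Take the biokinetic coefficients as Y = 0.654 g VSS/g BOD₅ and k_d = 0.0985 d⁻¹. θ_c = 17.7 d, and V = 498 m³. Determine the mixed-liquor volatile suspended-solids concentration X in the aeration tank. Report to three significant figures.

X ≈ 2680 mg/L

From V·X·(1 + k_d·θ_c) = Y·Q·(S₀ − S)·θ_c: X = 0.654 × 1310 × (246 − 4.75) × 17.7 / [498 × (1 + 0.0985 × 17.7)] = 2678 mg/L.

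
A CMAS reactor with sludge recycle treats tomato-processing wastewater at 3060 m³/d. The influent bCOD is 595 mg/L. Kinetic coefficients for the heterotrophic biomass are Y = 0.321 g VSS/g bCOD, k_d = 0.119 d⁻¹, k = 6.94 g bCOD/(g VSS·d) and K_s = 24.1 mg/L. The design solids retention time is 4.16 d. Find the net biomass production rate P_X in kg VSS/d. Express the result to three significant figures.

Effluent substrate depends only on kinetics and SRT: S = K_s(1 + k_d θ_c) / [θ_c(Yk − k_d) − 1] = 24.1 × (1 + 0.119 × 4.16) / [4.16 × (0.321 × 6.94 − 0.119) − 1] = 36.03 / 7.772 = 4.636 mg/L.
Correct the yield for decay: Y_obs = Y/(1 + k_d θ_c) = 0.321 / (1 + 0.119 × 4.16) = 0.321 / 1.495 = 0.2147.
Mass of bCOD removed per day: Q(S₀ − S) = 3060 × 590.4 g/m³ = 1807 kg/d.
Net biomass production P_X = Y_obs × Q·(S₀ − S) = 0.2147 × 1807 = 387.9 kg VSS/d.

P_X ≈ 388 kg VSS/d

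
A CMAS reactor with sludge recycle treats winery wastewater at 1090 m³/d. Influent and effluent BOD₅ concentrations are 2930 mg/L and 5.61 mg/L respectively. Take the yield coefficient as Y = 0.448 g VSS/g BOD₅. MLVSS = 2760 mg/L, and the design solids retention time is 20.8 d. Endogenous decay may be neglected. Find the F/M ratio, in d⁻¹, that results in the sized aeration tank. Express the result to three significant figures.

F/M ≈ 0.108 d⁻¹

Biomass mass balance (decay neglected): V·X = Y·Q·(S₀ − S)·θ_c, so V = 0.448 × 1090 × (2930 − 5.61) × 20.8 / 2760 = 10762 m³.
F/M = applied load / biomass = Q·S₀/(V·X) = 1090 × 2930 / (10762 × 2760) = 0.1075 d⁻¹.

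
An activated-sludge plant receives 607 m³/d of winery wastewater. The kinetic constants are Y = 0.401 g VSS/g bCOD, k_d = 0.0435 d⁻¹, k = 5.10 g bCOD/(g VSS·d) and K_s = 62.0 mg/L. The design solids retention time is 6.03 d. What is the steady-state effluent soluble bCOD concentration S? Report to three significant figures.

S ≈ 7.07 mg/L

For a completely mixed reactor with recycle the Lawrence–McCarty relation gives S = K_s·(1 + k_d·θ_c) / [θ_c·(Y·k − k_d) − 1] = 62.0 × (1 + 0.0435 × 6.03) / [6.03 × (0.401 × 5.10 − 0.0435) − 1] = 78.26 / 11.07 = 7.070 mg/L.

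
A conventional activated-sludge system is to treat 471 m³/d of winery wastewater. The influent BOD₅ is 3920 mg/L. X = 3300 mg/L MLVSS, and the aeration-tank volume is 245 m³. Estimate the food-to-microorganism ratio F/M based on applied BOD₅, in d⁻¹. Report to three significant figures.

F/M ≈ 2.28 d⁻¹

F/M = Q·S₀ / (V·X) = 471 × 3920 / (245.0 × 3300) = 2.284 g BOD₅·(g VSS·d)⁻¹.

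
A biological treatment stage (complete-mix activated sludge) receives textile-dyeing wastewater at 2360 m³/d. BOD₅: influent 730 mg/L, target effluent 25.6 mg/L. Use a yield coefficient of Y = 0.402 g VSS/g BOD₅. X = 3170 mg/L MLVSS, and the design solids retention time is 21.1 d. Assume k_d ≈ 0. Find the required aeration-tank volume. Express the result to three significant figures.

V ≈ 4450 m³

With k_d = 0 the design equation reduces to V = Y Q (S₀−S) θ_c / X = 0.402 × 2360 × (730 − 25.6) × 21.1 / 3170 = 4448 m³.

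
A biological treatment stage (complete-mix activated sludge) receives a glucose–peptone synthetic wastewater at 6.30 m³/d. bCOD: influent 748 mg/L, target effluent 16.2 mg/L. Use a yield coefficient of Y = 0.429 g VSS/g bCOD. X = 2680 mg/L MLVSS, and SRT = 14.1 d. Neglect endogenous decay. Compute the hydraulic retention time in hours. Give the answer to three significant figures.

Biomass mass balance (decay neglected): V·X = Y·Q·(S₀ − S)·θ_c, so V = 0.429 × 6.30 × (748 − 16.2) × 14.1 / 2680 = 10.41 m³.
Hydraulic retention time τ = V/Q = 10.41 / 6.30 = 1.652 d = 39.64 h.

τ ≈ 39.6 h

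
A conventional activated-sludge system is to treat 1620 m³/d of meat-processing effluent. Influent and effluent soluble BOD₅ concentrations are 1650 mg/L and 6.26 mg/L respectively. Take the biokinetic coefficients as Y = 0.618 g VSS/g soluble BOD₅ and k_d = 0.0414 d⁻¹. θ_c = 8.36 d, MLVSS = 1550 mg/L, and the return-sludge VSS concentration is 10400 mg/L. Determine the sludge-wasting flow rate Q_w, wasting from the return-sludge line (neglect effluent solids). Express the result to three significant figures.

Q_w ≈ 118 m³/d

Steady-state biomass mass balance: V·X·(1 + k_d·θ_c) = Y·Q·(S₀ − S)·θ_c, so V = 0.618 × 1620 × (1650 − 6.26) × 8.36 / [1550 × (1 + 0.0414 × 8.36)] = 1.38×10^7 / 2086 = 6594 m³.
Q_w = (V·X)/(θ_c X_r) = 6594 × 1550 / (8.36 × 10400) = 117.6 m³/d.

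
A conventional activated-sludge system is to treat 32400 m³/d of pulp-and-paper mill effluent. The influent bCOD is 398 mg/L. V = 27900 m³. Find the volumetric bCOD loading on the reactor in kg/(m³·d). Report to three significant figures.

L_v = Q S₀ / V = 32400 × 398 × 10⁻³ / 27900 = 0.4622 kg/(m³·d).

L_v ≈ 0.462 kg bCOD/(m³·d)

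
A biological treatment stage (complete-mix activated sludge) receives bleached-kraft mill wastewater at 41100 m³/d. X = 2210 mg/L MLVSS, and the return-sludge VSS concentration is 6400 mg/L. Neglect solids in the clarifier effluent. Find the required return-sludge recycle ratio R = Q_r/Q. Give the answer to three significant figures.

R = Q_r/Q = X/(X_r − X) = 2210 / (6400 − 2210) = 0.5274.

R ≈ 0.527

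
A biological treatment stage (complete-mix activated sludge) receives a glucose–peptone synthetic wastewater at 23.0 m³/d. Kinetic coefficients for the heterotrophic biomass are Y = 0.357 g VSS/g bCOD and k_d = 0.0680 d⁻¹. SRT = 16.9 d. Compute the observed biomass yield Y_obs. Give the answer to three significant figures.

Observed yield with endogenous decay: Y_obs = Y / (1 + k_d·θ_c) = 0.357 / (1 + 0.0680 × 16.9) = 0.357 / 2.149 = 0.1661 g VSS/g bCOD.

Y_obs ≈ 0.166 g VSS/g bCOD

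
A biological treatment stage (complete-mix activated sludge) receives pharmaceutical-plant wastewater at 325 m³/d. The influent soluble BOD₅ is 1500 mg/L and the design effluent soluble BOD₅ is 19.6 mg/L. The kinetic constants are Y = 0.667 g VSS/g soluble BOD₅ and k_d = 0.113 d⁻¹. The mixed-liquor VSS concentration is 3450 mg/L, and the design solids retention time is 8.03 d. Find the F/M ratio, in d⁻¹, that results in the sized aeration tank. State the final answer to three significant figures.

Steady-state biomass mass balance: V·X·(1 + k_d·θ_c) = Y·Q·(S₀ − S)·θ_c, so V = 0.667 × 325 × (1500 − 19.6) × 8.03 / [3450 × (1 + 0.113 × 8.03)] = 2.58×10^6 / 6580 = 391.6 m³.
F/M = Q·S₀ / (V·X) = 325 × 1500 / (391.6 × 3450) = 0.3608 g soluble BOD₅·(g VSS·d)⁻¹.

F/M ≈ 0.361 d⁻¹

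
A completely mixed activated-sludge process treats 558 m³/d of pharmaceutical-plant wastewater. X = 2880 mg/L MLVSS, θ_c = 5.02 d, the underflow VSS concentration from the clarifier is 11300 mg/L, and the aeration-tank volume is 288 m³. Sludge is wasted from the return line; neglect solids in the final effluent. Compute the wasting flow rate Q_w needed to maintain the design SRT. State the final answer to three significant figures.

Wasting from the return line (neglecting effluent solids): Q_w = V·X / (θ_c·X_r) = 288.0 × 2880 / (5.02 × 11300) = 14.62 m³/d.

Q_w ≈ 14.6 m³/d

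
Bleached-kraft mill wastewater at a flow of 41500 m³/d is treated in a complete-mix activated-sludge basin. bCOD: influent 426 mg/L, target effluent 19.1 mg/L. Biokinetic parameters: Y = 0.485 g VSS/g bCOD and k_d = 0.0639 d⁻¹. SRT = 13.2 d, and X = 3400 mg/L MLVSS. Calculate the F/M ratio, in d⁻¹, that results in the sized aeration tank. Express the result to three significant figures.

From the SRT design equation V = Y Q (S₀−S) θ_c / [X (1 + k_d θ_c)] = 0.485 × 41500 × (426 − 19.1) × 13.2 / [3400 × (1 + 0.0639 × 13.2)] = 1.08×10^8 / 6268 = 17248 m³.
F/M = Q·S₀ / (V·X) = 41500 × 426 / (17248 × 3400) = 0.3015 g bCOD·(g VSS·d)⁻¹.

F/M ≈ 0.301 d⁻¹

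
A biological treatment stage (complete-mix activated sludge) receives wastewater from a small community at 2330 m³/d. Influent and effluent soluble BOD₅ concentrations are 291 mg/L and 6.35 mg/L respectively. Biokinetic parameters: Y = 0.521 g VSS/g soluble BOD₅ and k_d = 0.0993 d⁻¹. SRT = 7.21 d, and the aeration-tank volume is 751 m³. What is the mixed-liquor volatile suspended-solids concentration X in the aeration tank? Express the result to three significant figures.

X ≈ 1930 mg/L

From V·X·(1 + k_d·θ_c) = Y·Q·(S₀ − S)·θ_c: X = 0.521 × 2330 × (291 − 6.35) × 7.21 / [751 × (1 + 0.0993 × 7.21)] = 1933 mg/L.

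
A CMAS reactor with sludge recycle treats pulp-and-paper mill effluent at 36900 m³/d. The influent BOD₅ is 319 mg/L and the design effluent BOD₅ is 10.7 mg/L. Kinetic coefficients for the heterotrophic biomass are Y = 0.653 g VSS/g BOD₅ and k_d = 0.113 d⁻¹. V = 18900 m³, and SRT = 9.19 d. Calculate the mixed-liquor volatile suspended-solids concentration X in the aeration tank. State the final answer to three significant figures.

X = Y·Q·ΔS·θ_c / [V·(1 + k_d θ_c)] = 0.653 × 36900 × (319 − 10.7) × 9.19 / [18900 × (1 + 0.113 × 9.19)] = 1772 mg/L.

X ≈ 1770 mg/L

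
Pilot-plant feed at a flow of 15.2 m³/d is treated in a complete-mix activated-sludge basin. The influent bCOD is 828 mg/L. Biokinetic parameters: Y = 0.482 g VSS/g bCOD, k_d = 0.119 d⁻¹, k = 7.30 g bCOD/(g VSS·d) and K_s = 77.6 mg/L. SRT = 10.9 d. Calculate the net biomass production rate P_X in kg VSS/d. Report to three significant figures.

P_X ≈ 2.63 kg VSS/d

For a completely mixed reactor with recycle the Lawrence–McCarty relation gives S = K_s·(1 + k_d·θ_c) / [θ_c·(Y·k − k_d) − 1] = 77.6 × (1 + 0.119 × 10.9) / [10.9 × (0.482 × 7.30 − 0.119) − 1] = 178.3 / 36.06 = 4.944 mg/L.
Observed yield with endogenous decay: Y_obs = Y / (1 + k_d·θ_c) = 0.482 / (1 + 0.119 × 10.9) = 0.482 / 2.297 = 0.2098 g VSS/g bCOD.
ΔS = 828 − 4.94 = 823.1 mg/L, so the substrate removal rate is 15.2 × 823.1/1000 = 12.51 kg bCOD/d.
Net biomass production P_X = Y_obs × Q·(S₀ − S) = 0.2098 × 12.51 = 2.625 kg VSS/d.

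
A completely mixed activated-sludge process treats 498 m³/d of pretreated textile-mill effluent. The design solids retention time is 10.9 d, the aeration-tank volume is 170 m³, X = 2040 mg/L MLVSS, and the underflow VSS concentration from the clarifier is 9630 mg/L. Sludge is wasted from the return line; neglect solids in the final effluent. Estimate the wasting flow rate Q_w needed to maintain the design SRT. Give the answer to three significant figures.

Q_w ≈ 3.30 m³/d

Wasting from the return line (neglecting effluent solids): Q_w = V·X / (θ_c·X_r) = 170.0 × 2040 / (10.9 × 9630) = 3.304 m³/d.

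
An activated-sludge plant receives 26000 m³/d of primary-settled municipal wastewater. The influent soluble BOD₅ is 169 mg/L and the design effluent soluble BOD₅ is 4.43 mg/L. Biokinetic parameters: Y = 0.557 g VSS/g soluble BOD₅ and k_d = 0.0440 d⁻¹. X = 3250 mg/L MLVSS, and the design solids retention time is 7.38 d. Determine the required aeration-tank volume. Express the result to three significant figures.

From the SRT design equation V = Y Q (S₀−S) θ_c / [X (1 + k_d θ_c)] = 0.557 × 26000 × (169 − 4.43) × 7.38 / [3250 × (1 + 0.0440 × 7.38)] = 1.76×10^7 / 4305 = 4085 m³.

V ≈ 4090 m³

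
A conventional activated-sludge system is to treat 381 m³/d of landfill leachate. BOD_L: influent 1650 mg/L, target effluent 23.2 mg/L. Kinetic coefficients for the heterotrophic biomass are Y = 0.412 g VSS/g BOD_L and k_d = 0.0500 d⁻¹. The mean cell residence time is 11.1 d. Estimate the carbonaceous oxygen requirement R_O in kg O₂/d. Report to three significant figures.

Y_obs = Y / (1 + k_d θ_c) = 0.412 / (1 + 0.0500 × 11.1) = 0.412 / 1.555 = 0.2650.
Substrate removed = Q·(S₀ − S) = 381 m³/d × (1650 − 23.2) g/m³ = 6.2×10^5 g/d = 619.8 kg/d.
P_X = Y_obs·Q·(S₀ − S) = 0.2650 × 619.8 = 164.2 kg VSS/d.
R_O = Q·(S₀ − S) − 1.42·P_X = 619.8 − 1.42 × 164.2 = 386.6 kg O₂/d.

R_O ≈ 387 kg O₂/d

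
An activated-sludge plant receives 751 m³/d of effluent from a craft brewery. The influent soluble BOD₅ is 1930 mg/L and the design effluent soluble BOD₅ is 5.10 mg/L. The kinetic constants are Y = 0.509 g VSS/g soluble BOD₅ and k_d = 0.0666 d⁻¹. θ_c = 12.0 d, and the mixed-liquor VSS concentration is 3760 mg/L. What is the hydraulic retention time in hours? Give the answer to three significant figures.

τ ≈ 41.7 h

From the SRT design equation V = Y Q (S₀−S) θ_c / [X (1 + k_d θ_c)] = 0.509 × 751 × (1930 − 5.10) × 12.0 / [3760 × (1 + 0.0666 × 12.0)] = 8.83×10^6 / 6765 = 1305 m³.
HRT = V/Q = 1305 m³ / 751 m³·d⁻¹ = 1.738 d × 24 = 41.71 h.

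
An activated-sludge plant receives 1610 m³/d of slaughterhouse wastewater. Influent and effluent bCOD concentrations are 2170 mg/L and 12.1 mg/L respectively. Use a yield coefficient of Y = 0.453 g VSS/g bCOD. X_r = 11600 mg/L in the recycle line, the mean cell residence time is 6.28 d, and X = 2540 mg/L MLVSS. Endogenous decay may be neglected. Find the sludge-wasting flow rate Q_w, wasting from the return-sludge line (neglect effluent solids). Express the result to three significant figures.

With k_d = 0 the design equation reduces to V = Y Q (S₀−S) θ_c / X = 0.453 × 1610 × (2170 − 12.1) × 6.28 / 2540 = 3891 m³.
Wasting from the return line (neglecting effluent solids): Q_w = V·X / (θ_c·X_r) = 3891 × 2540 / (6.28 × 11600) = 135.7 m³/d.

Q_w ≈ 136 m³/d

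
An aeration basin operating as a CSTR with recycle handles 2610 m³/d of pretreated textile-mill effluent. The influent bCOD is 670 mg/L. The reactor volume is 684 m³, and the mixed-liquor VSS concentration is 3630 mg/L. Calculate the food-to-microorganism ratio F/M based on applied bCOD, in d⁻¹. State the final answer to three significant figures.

F/M ≈ 0.704 d⁻¹

F/M = Q·S₀ / (V·X) = 2610 × 670 / (684.0 × 3630) = 0.7043 g bCOD·(g VSS·d)⁻¹.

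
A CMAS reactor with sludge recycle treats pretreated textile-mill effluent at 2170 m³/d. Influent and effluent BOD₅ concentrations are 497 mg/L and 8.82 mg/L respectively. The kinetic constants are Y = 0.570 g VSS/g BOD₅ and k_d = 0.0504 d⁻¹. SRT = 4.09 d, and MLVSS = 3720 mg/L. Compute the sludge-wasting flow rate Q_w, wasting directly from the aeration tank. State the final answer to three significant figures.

Rearranging the biomass balance for a CMAS with decay, V = Y·Q·ΔS·θ_c / [X·(1+k_d θ_c)] = 0.570 × 2170 × (497 − 8.82) × 4.09 / [3720 × (1 + 0.0504 × 4.09)] = 2.47×10^6 / 4487 = 550.4 m³.
Wasting from the aeration tank: Q_w = V / θ_c = 550.4 / 4.09 = 134.6 m³/d.

Q_w ≈ 135 m³/d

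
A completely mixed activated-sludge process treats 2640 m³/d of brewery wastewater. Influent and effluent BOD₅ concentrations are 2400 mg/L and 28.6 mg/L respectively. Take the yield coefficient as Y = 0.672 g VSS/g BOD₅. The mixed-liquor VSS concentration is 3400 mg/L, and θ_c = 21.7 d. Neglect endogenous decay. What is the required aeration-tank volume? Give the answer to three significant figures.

With k_d = 0 the design equation reduces to V = Y Q (S₀−S) θ_c / X = 0.672 × 2640 × (2400 − 28.6) × 21.7 / 3400 = 26851 m³.

V ≈ 26900 m³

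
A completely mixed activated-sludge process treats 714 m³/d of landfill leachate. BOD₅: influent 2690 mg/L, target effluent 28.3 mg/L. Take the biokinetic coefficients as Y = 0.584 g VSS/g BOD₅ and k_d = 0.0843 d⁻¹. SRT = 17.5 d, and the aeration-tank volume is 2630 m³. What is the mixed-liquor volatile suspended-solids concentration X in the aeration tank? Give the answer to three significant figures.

From V·X·(1 + k_d·θ_c) = Y·Q·(S₀ − S)·θ_c: X = 0.584 × 714 × (2690 − 28.3) × 17.5 / [2630 × (1 + 0.0843 × 17.5)] = 2984 mg/L.

X ≈ 2980 mg/L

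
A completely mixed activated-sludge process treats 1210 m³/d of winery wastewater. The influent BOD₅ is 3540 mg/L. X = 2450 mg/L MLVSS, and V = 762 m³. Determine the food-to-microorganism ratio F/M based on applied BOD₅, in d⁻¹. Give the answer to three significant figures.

F/M ≈ 2.29 d⁻¹

F/M = Q·S₀ / (V·X) = 1210 × 3540 / (762.0 × 2450) = 2.294 g BOD₅·(g VSS·d)⁻¹.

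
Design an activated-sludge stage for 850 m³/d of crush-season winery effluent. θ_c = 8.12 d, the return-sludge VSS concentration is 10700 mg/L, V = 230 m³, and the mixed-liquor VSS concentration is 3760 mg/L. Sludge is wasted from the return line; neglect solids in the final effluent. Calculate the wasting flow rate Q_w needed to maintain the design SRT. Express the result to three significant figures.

Q_w ≈ 9.95 m³/d

θ_c = V·X/(Q_w·X_r) when wasting from the recycle, so Q_w = V·X/(θ_c·X_r) = 230.0 × 3760 / (8.12 × 10700) = 9.954 m³/d.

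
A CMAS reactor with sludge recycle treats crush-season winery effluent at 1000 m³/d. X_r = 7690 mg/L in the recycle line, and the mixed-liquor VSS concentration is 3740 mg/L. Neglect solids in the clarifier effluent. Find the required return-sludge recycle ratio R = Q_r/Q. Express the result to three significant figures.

R = Q_r/Q = X/(X_r − X) = 3740 / (7690 − 3740) = 0.9468.

R ≈ 0.947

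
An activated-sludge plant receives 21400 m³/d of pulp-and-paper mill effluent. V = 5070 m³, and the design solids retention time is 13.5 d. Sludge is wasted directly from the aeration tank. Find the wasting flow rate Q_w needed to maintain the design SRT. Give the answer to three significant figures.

For wasting at MLVSS concentration, Q_w = V/θ_c = 5070/13.5 = 375.6 m³/d.

Q_w ≈ 376 m³/d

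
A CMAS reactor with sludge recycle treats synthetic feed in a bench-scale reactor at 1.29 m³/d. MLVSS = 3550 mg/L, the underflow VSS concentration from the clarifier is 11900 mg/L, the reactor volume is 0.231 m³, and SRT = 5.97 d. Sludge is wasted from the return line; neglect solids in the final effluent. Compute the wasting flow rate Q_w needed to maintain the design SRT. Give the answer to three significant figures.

Wasting from the return line (neglecting effluent solids): Q_w = V·X / (θ_c·X_r) = 0.2310 × 3550 / (5.97 × 11900) = 0.01154 m³/d.

Q_w ≈ 0.0115 m³/d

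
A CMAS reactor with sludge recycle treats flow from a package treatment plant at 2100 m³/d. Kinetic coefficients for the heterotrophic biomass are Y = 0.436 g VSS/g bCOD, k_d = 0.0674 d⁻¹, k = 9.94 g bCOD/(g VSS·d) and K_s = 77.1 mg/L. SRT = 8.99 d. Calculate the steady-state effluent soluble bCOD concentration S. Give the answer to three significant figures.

S ≈ 3.31 mg/L

For a completely mixed reactor with recycle the Lawrence–McCarty relation gives S = K_s·(1 + k_d·θ_c) / [θ_c·(Y·k − k_d) − 1] = 77.1 × (1 + 0.0674 × 8.99) / [8.99 × (0.436 × 9.94 − 0.0674) − 1] = 123.8 / 37.36 = 3.315 mg/L.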